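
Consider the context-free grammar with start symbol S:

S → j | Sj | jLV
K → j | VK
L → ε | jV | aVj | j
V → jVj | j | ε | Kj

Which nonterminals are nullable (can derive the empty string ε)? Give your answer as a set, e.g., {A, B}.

Directly nullable (have an ε-rule): {L, V}.
Not nullable: K, S — each has a terminal in every rule's right-hand side or depends on a non-nullable symbol.

{L, V}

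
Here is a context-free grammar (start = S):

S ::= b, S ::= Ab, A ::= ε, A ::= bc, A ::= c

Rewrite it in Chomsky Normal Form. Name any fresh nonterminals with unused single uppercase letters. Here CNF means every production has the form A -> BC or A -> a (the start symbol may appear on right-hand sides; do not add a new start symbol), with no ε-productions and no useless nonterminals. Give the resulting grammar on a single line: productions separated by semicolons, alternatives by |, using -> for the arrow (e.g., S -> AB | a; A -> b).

Nullable: {A}; after ε-elimination: S -> b | Ab; A -> c | bc.
No unit productions to eliminate.
TERM: introduce B -> b, C -> c and substitute in every rule of length ≥2.

S -> b | AB; A -> c | BC; B -> b; C -> c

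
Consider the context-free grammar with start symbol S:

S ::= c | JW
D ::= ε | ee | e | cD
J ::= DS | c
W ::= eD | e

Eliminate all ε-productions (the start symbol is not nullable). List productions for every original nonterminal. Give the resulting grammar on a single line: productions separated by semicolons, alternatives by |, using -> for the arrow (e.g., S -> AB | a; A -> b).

Nullable set: {D}.
Drop D -> ε.
D -> cD: D nullable, giving c | cD.
J -> DS: D nullable, giving DS | S.
W -> eD: D nullable, giving e | eD.
Unchanged (no nullable symbols): S -> JW; S -> c; D -> e; D -> ee; J -> c; W -> e.

S -> c | JW; D -> c | e | cD | ee; J -> S | c | DS; W -> e | eD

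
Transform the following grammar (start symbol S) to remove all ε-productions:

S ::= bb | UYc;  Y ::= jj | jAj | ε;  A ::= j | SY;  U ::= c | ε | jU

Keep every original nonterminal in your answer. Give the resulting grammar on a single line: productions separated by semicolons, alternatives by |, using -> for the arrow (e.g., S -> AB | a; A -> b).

S -> c | Uc | Yc | bb | UYc; A -> S | j | SY; U -> c | j | jU; Y -> jj | jAj

Nullable set: {U, Y}.
S -> UYc: U, Y nullable, giving UYc | Uc | Yc | c.
A -> SY: Y nullable, giving S | SY.
Drop U -> ε.
U -> jU: U nullable, giving j | jU.
Drop Y -> ε.
Unchanged (no nullable symbols): S -> bb; A -> j; U -> c; Y -> jAj; Y -> jj.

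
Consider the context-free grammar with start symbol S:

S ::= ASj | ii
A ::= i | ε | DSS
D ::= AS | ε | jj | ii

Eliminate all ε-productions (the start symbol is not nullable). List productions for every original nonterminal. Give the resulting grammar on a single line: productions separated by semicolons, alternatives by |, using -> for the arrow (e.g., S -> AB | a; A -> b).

S -> Sj | ii | ASj; A -> i | SS | DSS; D -> S | AS | ii | jj

Nullable set: {A, D}.
S -> ASj: A nullable, giving ASj | Sj.
Drop A -> ε.
A -> DSS: D nullable, giving DSS | SS.
Drop D -> ε.
D -> AS: A nullable, giving AS | S.
Unchanged (no nullable symbols): S -> ii; A -> i; D -> ii; D -> jj.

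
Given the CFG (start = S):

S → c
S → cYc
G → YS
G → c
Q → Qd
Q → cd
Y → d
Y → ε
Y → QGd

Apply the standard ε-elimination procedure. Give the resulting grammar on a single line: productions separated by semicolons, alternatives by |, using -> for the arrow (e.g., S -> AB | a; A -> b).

S -> c | cc | cYc; G -> S | c | YS; Q -> Qd | cd; Y -> d | QGd

Nullable set: {Y}.
S -> cYc: Y nullable, giving cYc | cc.
G -> YS: Y nullable, giving S | YS.
Drop Y -> ε.
Unchanged (no nullable symbols): S -> c; G -> c; Q -> Qd; Q -> cd; Y -> QGd; Y -> d.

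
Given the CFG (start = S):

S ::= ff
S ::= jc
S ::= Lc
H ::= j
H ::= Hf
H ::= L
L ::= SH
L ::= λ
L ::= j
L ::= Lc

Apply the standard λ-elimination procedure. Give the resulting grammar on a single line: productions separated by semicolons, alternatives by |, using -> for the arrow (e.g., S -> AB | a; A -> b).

S -> c | Lc | ff | jc; H -> L | f | j | Hf; L -> S | c | j | Lc | SH

Nullable set: {H, L}.
S -> Lc: L nullable, giving Lc | c.
H -> Hf: H nullable, giving Hf | f.
H -> L: L nullable, giving L.
Drop L -> λ.
L -> Lc: L nullable, giving Lc | c.
L -> SH: H nullable, giving S | SH.
Unchanged (no nullable symbols): S -> ff; S -> jc; H -> j; L -> j.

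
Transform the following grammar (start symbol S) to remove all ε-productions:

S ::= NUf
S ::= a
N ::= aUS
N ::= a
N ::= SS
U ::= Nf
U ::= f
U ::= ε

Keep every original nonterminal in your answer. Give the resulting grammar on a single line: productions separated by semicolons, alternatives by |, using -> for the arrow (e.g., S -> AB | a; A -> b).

Nullable set: {U}.
S -> NUf: U nullable, giving NUf | Nf.
N -> aUS: U nullable, giving aS | aUS.
Drop U -> ε.
Unchanged (no nullable symbols): S -> a; N -> SS; N -> a; U -> Nf; U -> f.

S -> a | Nf | NUf; N -> a | SS | aS | aUS; U -> f | Nf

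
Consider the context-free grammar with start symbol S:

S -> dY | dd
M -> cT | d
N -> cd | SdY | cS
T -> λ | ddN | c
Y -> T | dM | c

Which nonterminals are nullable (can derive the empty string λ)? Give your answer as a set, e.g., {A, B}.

{T, Y}

Directly nullable (have an ε-rule): {T}.
Y is nullable via Y -> T (every symbol on the right is already known nullable).
Not nullable: M, N, S — each has a terminal in every rule's right-hand side or depends on a non-nullable symbol.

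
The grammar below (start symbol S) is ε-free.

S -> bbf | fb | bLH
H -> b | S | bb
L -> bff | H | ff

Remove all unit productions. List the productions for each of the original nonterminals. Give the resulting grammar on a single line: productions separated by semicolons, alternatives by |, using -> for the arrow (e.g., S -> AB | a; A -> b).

Unit productions: H->S, L->H.
Unit pairs (A ⇒* B via units): (H,S), (L,H), (L,S).
S: inherits non-unit rules of {S} → bLH | bbf | fb.
H: inherits non-unit rules of {H, S} → b | bLH | bb | bbf | fb.
L: inherits non-unit rules of {H, L, S} → b | bLH | bb | bbf | bff | fb | ff.

S -> fb | bLH | bbf; H -> b | bb | fb | bLH | bbf; L -> b | bb | fb | ff | bLH | bbf | bff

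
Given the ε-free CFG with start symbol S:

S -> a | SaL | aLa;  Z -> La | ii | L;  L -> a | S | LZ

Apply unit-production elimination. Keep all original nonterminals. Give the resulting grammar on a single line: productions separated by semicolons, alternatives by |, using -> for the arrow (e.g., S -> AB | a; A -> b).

Unit productions: L->S, Z->L.
Unit pairs (A ⇒* B via units): (L,S), (Z,L), (Z,S).
S: inherits non-unit rules of {S} → SaL | a | aLa.
L: inherits non-unit rules of {L, S} → LZ | SaL | a | aLa.
Z: inherits non-unit rules of {L, S, Z} → LZ | La | SaL | a | aLa | ii.

S -> a | SaL | aLa; L -> a | LZ | SaL | aLa; Z -> a | LZ | La | ii | SaL | aLa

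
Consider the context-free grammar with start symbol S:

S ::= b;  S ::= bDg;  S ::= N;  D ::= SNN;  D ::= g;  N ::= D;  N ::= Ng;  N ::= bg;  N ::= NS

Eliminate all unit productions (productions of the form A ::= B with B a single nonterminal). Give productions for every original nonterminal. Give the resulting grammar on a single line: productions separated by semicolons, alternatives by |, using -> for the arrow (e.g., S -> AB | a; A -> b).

Unit productions: N->D, S->N.
Unit pairs (A ⇒* B via units): (N,D), (S,D), (S,N).
S: inherits non-unit rules of {D, N, S} → NS | Ng | SNN | b | bDg | bg | g.
D: inherits non-unit rules of {D} → SNN | g.
N: inherits non-unit rules of {D, N} → NS | Ng | SNN | bg | g.

S -> b | g | NS | Ng | bg | SNN | bDg; D -> g | SNN; N -> g | NS | Ng | bg | SNN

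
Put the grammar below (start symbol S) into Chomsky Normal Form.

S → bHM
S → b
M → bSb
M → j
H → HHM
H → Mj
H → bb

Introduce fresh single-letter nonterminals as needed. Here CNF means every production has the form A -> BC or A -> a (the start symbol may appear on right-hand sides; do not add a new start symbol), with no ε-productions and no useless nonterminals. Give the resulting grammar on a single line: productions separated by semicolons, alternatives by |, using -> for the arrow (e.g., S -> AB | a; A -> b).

No ε-productions.
No unit productions to eliminate.
TERM: introduce B -> b, A -> j and substitute in every rule of length ≥2.
BIN: H -> HHM becomes H -> HC, C -> HM; M -> BSB becomes M -> BD, D -> SB; S -> BHM becomes S -> BE, E -> HM.

S -> b | BE; A -> j; B -> b; C -> HM; D -> SB; E -> HM; H -> BB | HC | MA; M -> j | BD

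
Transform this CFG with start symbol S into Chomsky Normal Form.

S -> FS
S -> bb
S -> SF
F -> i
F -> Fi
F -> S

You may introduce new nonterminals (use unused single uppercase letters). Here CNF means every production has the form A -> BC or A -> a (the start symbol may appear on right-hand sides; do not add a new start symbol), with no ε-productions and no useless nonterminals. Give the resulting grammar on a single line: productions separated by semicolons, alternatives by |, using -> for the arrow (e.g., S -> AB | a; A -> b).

No ε-productions.
After unit-elimination: S -> FS | SF | bb; F -> i | FS | Fi | SF | bb.
TERM: introduce B -> b, A -> i and substitute in every rule of length ≥2.

S -> BB | FS | SF; A -> i; B -> b; F -> i | BB | FA | FS | SF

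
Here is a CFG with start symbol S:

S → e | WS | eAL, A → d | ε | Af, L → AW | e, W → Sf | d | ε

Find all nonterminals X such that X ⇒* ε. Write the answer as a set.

{A, L, W}

Directly nullable (have an ε-rule): {A, W}.
L is nullable via L -> AW (every symbol on the right is already known nullable).
Not nullable: S — each has a terminal in every rule's right-hand side or depends on a non-nullable symbol.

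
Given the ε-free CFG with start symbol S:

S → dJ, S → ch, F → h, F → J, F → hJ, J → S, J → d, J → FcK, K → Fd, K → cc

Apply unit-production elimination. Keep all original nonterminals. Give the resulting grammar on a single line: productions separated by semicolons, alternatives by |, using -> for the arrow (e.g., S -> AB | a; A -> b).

S -> ch | dJ; F -> d | h | ch | dJ | hJ | FcK; J -> d | ch | dJ | FcK; K -> Fd | cc

Unit productions: F->J, J->S.
Unit pairs (A ⇒* B via units): (F,J), (F,S), (J,S).
S: inherits non-unit rules of {S} → ch | dJ.
F: inherits non-unit rules of {F, J, S} → FcK | ch | d | dJ | h | hJ.
J: inherits non-unit rules of {J, S} → FcK | ch | d | dJ.
K: inherits non-unit rules of {K} → Fd | cc.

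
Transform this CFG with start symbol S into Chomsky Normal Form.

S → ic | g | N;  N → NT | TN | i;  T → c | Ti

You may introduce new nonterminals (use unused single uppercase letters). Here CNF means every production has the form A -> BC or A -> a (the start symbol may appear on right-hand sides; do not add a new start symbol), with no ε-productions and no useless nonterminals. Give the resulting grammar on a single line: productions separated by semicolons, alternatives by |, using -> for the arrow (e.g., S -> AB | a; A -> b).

S -> g | i | AB | NT | TN; A -> i; B -> c; N -> i | NT | TN; T -> c | TA

No ε-productions.
After unit-elimination: S -> g | i | NT | TN | ic; N -> i | NT | TN; T -> c | Ti.
TERM: introduce B -> c, A -> i and substitute in every rule of length ≥2.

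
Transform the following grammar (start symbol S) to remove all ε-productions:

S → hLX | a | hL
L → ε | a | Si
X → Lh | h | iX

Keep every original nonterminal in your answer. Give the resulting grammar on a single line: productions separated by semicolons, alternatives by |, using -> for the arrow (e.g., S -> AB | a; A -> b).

S -> a | h | hL | hX | hLX; L -> a | Si; X -> h | Lh | iX

Nullable set: {L}.
S -> hL: L nullable, giving h | hL.
S -> hLX: L nullable, giving hLX | hX.
Drop L -> ε.
X -> Lh: L nullable, giving Lh | h.
Unchanged (no nullable symbols): S -> a; L -> Si; L -> a; X -> h; X -> iX.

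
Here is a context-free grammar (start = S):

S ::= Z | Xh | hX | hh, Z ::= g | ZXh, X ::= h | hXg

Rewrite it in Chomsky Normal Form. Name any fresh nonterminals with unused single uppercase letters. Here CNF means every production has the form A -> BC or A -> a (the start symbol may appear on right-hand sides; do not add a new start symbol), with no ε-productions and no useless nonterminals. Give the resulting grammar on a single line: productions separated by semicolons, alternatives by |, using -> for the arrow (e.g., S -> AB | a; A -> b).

S -> g | AA | AX | XA | ZC; A -> h; B -> g; C -> XA; D -> XB; E -> XA; X -> h | AD; Z -> g | ZE

No ε-productions.
After unit-elimination: S -> g | Xh | hX | hh | ZXh; X -> h | hXg; Z -> g | ZXh.
TERM: introduce B -> g, A -> h and substitute in every rule of length ≥2.
BIN: S -> ZXA becomes S -> ZC, C -> XA; X -> AXB becomes X -> AD, D -> XB; Z -> ZXA becomes Z -> ZE, E -> XA.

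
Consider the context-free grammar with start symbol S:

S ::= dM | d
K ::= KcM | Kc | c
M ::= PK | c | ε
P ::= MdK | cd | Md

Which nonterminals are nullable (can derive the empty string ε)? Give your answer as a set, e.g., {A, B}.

{M}

Directly nullable (have an ε-rule): {M}.
Not nullable: K, P, S — each has a terminal in every rule's right-hand side or depends on a non-nullable symbol.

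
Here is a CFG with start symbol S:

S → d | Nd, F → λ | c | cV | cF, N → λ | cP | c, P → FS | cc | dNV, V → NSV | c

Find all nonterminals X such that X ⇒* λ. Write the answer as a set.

Directly nullable (have an ε-rule): {F, N}.
Not nullable: P, S, V — each has a terminal in every rule's right-hand side or depends on a non-nullable symbol.

{F, N}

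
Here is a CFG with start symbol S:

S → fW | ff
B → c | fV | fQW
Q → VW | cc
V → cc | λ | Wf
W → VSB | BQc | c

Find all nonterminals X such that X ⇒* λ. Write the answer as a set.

Directly nullable (have an ε-rule): {V}.
Not nullable: B, Q, S, W — each has a terminal in every rule's right-hand side or depends on a non-nullable symbol.

{V}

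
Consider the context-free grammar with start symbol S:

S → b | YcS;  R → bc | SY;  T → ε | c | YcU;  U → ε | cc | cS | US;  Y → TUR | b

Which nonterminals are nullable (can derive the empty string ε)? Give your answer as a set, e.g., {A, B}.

{T, U}

Directly nullable (have an ε-rule): {T, U}.
Not nullable: R, S, Y — each has a terminal in every rule's right-hand side or depends on a non-nullable symbol.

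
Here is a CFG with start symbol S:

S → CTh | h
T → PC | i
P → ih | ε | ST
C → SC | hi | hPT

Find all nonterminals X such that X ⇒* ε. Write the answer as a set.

{P}

Directly nullable (have an ε-rule): {P}.
Not nullable: C, S, T — each has a terminal in every rule's right-hand side or depends on a non-nullable symbol.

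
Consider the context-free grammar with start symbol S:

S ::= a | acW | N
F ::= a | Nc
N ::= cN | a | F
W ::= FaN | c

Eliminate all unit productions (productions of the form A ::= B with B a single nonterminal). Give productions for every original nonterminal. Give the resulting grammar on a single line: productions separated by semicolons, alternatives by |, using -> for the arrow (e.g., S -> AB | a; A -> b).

Unit productions: N->F, S->N.
Unit pairs (A ⇒* B via units): (N,F), (S,F), (S,N).
S: inherits non-unit rules of {F, N, S} → Nc | a | acW | cN.
F: inherits non-unit rules of {F} → Nc | a.
N: inherits non-unit rules of {F, N} → Nc | a | cN.
W: inherits non-unit rules of {W} → FaN | c.

S -> a | Nc | cN | acW; F -> a | Nc; N -> a | Nc | cN; W -> c | FaN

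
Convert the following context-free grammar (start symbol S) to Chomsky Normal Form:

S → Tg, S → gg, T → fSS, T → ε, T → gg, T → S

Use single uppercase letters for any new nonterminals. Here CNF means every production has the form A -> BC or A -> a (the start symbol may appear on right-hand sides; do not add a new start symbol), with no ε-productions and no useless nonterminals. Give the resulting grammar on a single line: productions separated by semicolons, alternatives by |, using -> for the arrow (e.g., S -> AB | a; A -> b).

S -> g | AA | TA; A -> g; B -> f; C -> SS; T -> g | AA | BC | TA

Nullable: {T}; after ε-elimination: S -> g | Tg | gg; T -> S | gg | fSS.
After unit-elimination: S -> g | Tg | gg; T -> g | Tg | gg | fSS.
TERM: introduce B -> f, A -> g and substitute in every rule of length ≥2.
BIN: T -> BSS becomes T -> BC, C -> SS.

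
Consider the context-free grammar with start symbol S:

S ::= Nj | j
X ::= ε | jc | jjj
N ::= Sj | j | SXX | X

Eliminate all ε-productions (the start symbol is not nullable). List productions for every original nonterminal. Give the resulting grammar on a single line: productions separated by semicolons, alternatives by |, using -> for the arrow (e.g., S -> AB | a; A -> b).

S -> j | Nj; N -> S | X | j | SX | Sj | SXX; X -> jc | jjj

Nullable set: {N, X}.
S -> Nj: N nullable, giving Nj | j.
N -> SXX: X, X nullable, giving S | SX | SXX.
N -> X: X nullable, giving X.
Drop X -> ε.
Unchanged (no nullable symbols): S -> j; N -> Sj; N -> j; X -> jc; X -> jjj.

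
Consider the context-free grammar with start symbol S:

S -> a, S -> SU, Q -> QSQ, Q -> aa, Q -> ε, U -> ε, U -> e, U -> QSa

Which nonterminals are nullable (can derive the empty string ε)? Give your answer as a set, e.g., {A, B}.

Directly nullable (have an ε-rule): {Q, U}.
Not nullable: S — each has a terminal in every rule's right-hand side or depends on a non-nullable symbol.

{Q, U}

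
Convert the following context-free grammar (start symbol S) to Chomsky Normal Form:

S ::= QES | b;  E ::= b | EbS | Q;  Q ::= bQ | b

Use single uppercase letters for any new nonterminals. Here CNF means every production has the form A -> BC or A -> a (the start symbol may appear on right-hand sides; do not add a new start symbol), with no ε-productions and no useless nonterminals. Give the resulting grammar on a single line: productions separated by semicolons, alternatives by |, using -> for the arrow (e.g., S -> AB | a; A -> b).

No ε-productions.
After unit-elimination: S -> b | QES; E -> b | bQ | EbS; Q -> b | bQ.
TERM: introduce A -> b and substitute in every rule of length ≥2.
BIN: E -> EAS becomes E -> EB, B -> AS; S -> QES becomes S -> QC, C -> ES.

S -> b | QC; A -> b; B -> AS; C -> ES; E -> b | AQ | EB; Q -> b | AQ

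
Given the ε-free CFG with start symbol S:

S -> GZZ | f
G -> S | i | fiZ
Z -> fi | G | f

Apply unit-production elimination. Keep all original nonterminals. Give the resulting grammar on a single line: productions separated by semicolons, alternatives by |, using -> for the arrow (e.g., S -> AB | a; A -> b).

S -> f | GZZ; G -> f | i | GZZ | fiZ; Z -> f | i | fi | GZZ | fiZ

Unit productions: G->S, Z->G.
Unit pairs (A ⇒* B via units): (G,S), (Z,G), (Z,S).
S: inherits non-unit rules of {S} → GZZ | f.
G: inherits non-unit rules of {G, S} → GZZ | f | fiZ | i.
Z: inherits non-unit rules of {G, S, Z} → GZZ | f | fi | fiZ | i.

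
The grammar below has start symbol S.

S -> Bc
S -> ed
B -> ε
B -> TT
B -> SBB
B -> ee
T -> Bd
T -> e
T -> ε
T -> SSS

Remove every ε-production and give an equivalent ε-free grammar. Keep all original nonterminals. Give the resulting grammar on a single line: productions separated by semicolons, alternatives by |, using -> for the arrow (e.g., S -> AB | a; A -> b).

S -> c | Bc | ed; B -> S | T | SB | TT | ee | SBB; T -> d | e | Bd | SSS

Nullable set: {B, T}.
S -> Bc: B nullable, giving Bc | c.
Drop B -> ε.
B -> SBB: B, B nullable, giving S | SB | SBB.
B -> TT: T, T nullable, giving T | TT.
Drop T -> ε.
T -> Bd: B nullable, giving Bd | d.
Unchanged (no nullable symbols): S -> ed; B -> ee; T -> SSS; T -> e.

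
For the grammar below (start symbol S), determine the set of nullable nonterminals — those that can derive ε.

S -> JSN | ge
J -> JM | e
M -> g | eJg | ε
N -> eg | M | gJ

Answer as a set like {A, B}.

{M, N}

Directly nullable (have an ε-rule): {M}.
N is nullable via N -> M (every symbol on the right is already known nullable).
Not nullable: J, S — each has a terminal in every rule's right-hand side or depends on a non-nullable symbol.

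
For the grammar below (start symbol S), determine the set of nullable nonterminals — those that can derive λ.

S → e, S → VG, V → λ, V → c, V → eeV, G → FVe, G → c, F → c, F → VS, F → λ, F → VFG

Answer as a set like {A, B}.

Directly nullable (have an ε-rule): {F, V}.
Not nullable: G, S — each has a terminal in every rule's right-hand side or depends on a non-nullable symbol.

{F, V}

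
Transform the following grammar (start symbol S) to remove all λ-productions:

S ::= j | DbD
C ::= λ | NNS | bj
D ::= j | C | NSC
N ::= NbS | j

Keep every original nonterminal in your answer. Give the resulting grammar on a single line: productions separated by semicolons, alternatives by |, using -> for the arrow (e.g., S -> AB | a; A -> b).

Nullable set: {C, D}.
S -> DbD: D, D nullable, giving Db | DbD | b | bD.
Drop C -> λ.
D -> C: C nullable, giving C.
D -> NSC: C nullable, giving NS | NSC.
Unchanged (no nullable symbols): S -> j; C -> NNS; C -> bj; D -> j; N -> NbS; N -> j.

S -> b | j | Db | bD | DbD; C -> bj | NNS; D -> C | j | NS | NSC; N -> j | NbS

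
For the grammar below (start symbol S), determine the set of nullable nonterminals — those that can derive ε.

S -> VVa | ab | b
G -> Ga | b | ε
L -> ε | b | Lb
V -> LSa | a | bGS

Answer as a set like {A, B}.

Directly nullable (have an ε-rule): {G, L}.
Not nullable: S, V — each has a terminal in every rule's right-hand side or depends on a non-nullable symbol.

{G, L}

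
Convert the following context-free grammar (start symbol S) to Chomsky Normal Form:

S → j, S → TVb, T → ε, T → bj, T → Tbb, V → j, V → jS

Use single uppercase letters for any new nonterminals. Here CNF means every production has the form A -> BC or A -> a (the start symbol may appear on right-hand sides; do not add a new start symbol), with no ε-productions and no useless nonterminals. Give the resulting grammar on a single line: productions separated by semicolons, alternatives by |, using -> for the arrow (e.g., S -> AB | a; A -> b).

S -> j | TC | VA; A -> b; B -> j; C -> VA; D -> AA; T -> AA | AB | TD; V -> j | BS

Nullable: {T}; after ε-elimination: S -> j | Vb | TVb; T -> bb | bj | Tbb; V -> j | jS.
No unit productions to eliminate.
TERM: introduce A -> b, B -> j and substitute in every rule of length ≥2.
BIN: S -> TVA becomes S -> TC, C -> VA; T -> TAA becomes T -> TD, D -> AA.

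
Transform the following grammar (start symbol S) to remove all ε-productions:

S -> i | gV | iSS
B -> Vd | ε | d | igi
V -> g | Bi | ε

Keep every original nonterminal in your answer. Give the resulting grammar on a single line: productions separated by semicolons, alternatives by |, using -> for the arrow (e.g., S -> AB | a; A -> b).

Nullable set: {B, V}.
S -> gV: V nullable, giving g | gV.
Drop B -> ε.
B -> Vd: V nullable, giving Vd | d.
Drop V -> ε.
V -> Bi: B nullable, giving Bi | i.
Unchanged (no nullable symbols): S -> i; S -> iSS; B -> d; B -> igi; V -> g.

S -> g | i | gV | iSS; B -> d | Vd | igi; V -> g | i | Bi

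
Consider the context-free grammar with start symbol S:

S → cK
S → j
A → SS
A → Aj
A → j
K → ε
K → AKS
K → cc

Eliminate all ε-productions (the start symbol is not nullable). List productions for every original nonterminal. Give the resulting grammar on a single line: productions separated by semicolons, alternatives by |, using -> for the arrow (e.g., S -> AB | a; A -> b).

S -> c | j | cK; A -> j | Aj | SS; K -> AS | cc | AKS

Nullable set: {K}.
S -> cK: K nullable, giving c | cK.
Drop K -> ε.
K -> AKS: K nullable, giving AKS | AS.
Unchanged (no nullable symbols): S -> j; A -> Aj; A -> SS; A -> j; K -> cc.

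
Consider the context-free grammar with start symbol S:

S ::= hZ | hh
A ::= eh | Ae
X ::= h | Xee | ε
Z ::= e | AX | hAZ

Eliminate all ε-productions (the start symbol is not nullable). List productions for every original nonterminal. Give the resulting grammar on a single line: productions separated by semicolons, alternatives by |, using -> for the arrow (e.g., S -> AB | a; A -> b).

S -> hZ | hh; A -> Ae | eh; X -> h | ee | Xee; Z -> A | e | AX | hAZ

Nullable set: {X}.
Drop X -> ε.
X -> Xee: X nullable, giving Xee | ee.
Z -> AX: X nullable, giving A | AX.
Unchanged (no nullable symbols): S -> hZ; S -> hh; A -> Ae; A -> eh; X -> h; Z -> e; Z -> hAZ.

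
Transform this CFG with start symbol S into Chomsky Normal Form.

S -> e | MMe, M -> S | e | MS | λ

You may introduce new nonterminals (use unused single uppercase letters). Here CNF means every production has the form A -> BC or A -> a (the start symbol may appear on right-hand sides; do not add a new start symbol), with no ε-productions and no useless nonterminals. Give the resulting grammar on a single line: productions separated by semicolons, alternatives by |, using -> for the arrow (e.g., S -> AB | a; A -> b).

S -> e | MA | MC; A -> e; B -> MA; C -> MA; M -> e | MA | MB | MS

Nullable: {M}; after ε-elimination: S -> e | Me | MMe; M -> S | e | MS.
After unit-elimination: S -> e | Me | MMe; M -> e | MS | Me | MMe.
TERM: introduce A -> e and substitute in every rule of length ≥2.
BIN: M -> MMA becomes M -> MB, B -> MA; S -> MMA becomes S -> MC, C -> MA.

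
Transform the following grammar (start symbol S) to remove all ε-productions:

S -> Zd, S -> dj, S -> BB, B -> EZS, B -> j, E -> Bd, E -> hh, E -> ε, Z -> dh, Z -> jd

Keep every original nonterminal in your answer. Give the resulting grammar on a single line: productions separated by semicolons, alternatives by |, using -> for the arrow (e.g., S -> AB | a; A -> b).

Nullable set: {E}.
B -> EZS: E nullable, giving EZS | ZS.
Drop E -> ε.
Unchanged (no nullable symbols): S -> BB; S -> Zd; S -> dj; B -> j; E -> Bd; E -> hh; Z -> dh; Z -> jd.

S -> BB | Zd | dj; B -> j | ZS | EZS; E -> Bd | hh; Z -> dh | jd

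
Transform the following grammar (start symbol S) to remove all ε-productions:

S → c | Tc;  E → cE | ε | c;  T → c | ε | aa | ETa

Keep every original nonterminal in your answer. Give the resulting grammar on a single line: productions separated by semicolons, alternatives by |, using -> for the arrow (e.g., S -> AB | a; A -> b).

Nullable set: {E, T}.
S -> Tc: T nullable, giving Tc | c.
Drop E -> ε.
E -> cE: E nullable, giving c | cE.
Drop T -> ε.
T -> ETa: E, T nullable, giving ETa | Ea | Ta | a.
Unchanged (no nullable symbols): S -> c; E -> c; T -> aa; T -> c.

S -> c | Tc; E -> c | cE; T -> a | c | Ea | Ta | aa | ETa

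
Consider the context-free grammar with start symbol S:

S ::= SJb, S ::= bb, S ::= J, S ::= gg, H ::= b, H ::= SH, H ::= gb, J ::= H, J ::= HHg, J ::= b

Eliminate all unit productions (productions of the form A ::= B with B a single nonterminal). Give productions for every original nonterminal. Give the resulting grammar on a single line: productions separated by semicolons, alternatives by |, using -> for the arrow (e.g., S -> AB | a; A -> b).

Unit productions: J->H, S->J.
Unit pairs (A ⇒* B via units): (J,H), (S,H), (S,J).
S: inherits non-unit rules of {H, J, S} → HHg | SH | SJb | b | bb | gb | gg.
H: inherits non-unit rules of {H} → SH | b | gb.
J: inherits non-unit rules of {H, J} → HHg | SH | b | gb.

S -> b | SH | bb | gb | gg | HHg | SJb; H -> b | SH | gb; J -> b | SH | gb | HHg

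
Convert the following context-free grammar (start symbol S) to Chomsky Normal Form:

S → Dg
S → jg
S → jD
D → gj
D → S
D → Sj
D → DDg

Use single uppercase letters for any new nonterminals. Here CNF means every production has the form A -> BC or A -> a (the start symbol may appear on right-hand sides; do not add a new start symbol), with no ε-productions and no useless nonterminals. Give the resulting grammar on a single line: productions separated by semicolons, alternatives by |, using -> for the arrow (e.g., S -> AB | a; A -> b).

No ε-productions.
After unit-elimination: S -> Dg | jD | jg; D -> Dg | Sj | gj | jD | jg | DDg.
TERM: introduce A -> g, B -> j and substitute in every rule of length ≥2.
BIN: D -> DDA becomes D -> DC, C -> DA.

S -> BA | BD | DA; A -> g; B -> j; C -> DA; D -> AB | BA | BD | DA | DC | SB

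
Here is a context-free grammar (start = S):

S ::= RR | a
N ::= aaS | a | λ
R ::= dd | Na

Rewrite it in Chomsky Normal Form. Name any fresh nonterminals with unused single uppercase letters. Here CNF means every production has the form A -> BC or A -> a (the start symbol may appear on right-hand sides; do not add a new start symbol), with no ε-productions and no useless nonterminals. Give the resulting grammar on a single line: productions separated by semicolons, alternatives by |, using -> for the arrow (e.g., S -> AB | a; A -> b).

S -> a | RR; A -> a; B -> d; C -> AS; N -> a | AC; R -> a | BB | NA

Nullable: {N}; after ε-elimination: S -> a | RR; N -> a | aaS; R -> a | Na | dd.
No unit productions to eliminate.
TERM: introduce A -> a, B -> d and substitute in every rule of length ≥2.
BIN: N -> AAS becomes N -> AC, C -> AS.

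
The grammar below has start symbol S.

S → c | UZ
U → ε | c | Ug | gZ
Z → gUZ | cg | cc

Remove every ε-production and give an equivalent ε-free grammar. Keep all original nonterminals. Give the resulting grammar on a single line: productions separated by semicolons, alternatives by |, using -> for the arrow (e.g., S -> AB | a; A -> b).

Nullable set: {U}.
S -> UZ: U nullable, giving UZ | Z.
Drop U -> ε.
U -> Ug: U nullable, giving Ug | g.
Z -> gUZ: U nullable, giving gUZ | gZ.
Unchanged (no nullable symbols): S -> c; U -> c; U -> gZ; Z -> cc; Z -> cg.

S -> Z | c | UZ; U -> c | g | Ug | gZ; Z -> cc | cg | gZ | gUZ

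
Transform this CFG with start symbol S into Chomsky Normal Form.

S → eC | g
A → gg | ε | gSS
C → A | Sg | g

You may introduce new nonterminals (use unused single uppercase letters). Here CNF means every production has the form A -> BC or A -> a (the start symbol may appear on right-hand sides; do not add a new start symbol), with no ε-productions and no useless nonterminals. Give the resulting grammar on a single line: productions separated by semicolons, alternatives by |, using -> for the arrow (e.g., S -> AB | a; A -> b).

S -> e | g | DC; B -> g; C -> g | BB | BF | SB; D -> e; F -> SS

Nullable: {A, C}; after ε-elimination: S -> e | g | eC; A -> gg | gSS; C -> A | g | Sg.
After unit-elimination: S -> e | g | eC; A -> gg | gSS; C -> g | Sg | gg | gSS.
TERM: introduce D -> e, B -> g and substitute in every rule of length ≥2.
BIN: A -> BSS becomes A -> BE, E -> SS; C -> BSS becomes C -> BF, F -> SS.
Drop unreachable/unproductive: A.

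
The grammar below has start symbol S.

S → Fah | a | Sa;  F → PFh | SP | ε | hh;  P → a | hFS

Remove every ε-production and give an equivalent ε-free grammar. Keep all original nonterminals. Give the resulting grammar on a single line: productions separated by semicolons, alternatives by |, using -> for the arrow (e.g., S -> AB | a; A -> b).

S -> a | Sa | ah | Fah; F -> Ph | SP | hh | PFh; P -> a | hS | hFS

Nullable set: {F}.
S -> Fah: F nullable, giving Fah | ah.
Drop F -> ε.
F -> PFh: F nullable, giving PFh | Ph.
P -> hFS: F nullable, giving hFS | hS.
Unchanged (no nullable symbols): S -> Sa; S -> a; F -> SP; F -> hh; P -> a.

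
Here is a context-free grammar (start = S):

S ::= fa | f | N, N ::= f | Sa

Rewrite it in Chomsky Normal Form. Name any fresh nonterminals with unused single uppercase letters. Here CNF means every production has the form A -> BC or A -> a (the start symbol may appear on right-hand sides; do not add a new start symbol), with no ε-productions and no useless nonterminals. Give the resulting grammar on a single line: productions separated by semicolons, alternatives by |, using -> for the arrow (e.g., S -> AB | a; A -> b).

No ε-productions.
After unit-elimination: S -> f | Sa | fa; N -> f | Sa.
TERM: introduce A -> a, B -> f and substitute in every rule of length ≥2.
Drop unreachable/unproductive: N.

S -> f | BA | SA; A -> a; B -> f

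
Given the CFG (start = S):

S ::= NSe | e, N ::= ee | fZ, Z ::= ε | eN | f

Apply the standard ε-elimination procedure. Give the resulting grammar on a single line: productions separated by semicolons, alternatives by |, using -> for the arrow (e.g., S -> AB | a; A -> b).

Nullable set: {Z}.
N -> fZ: Z nullable, giving f | fZ.
Drop Z -> ε.
Unchanged (no nullable symbols): S -> NSe; S -> e; N -> ee; Z -> eN; Z -> f.

S -> e | NSe; N -> f | ee | fZ; Z -> f | eN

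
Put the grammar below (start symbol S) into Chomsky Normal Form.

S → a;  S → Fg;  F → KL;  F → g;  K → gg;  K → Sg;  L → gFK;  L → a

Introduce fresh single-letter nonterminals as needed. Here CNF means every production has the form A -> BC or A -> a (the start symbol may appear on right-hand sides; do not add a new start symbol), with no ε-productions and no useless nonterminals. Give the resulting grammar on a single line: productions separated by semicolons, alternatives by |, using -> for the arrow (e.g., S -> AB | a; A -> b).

No ε-productions.
No unit productions to eliminate.
TERM: introduce A -> g and substitute in every rule of length ≥2.
BIN: L -> AFK becomes L -> AB, B -> FK.

S -> a | FA; A -> g; B -> FK; F -> g | KL; K -> AA | SA; L -> a | AB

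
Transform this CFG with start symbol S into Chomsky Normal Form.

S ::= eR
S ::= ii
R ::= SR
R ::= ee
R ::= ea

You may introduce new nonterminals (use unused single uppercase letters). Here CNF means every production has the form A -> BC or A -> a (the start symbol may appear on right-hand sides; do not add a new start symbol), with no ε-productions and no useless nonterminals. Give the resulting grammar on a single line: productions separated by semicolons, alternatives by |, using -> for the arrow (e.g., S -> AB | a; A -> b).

No ε-productions.
No unit productions to eliminate.
TERM: introduce B -> a, A -> e, C -> i and substitute in every rule of length ≥2.

S -> AR | CC; A -> e; B -> a; C -> i; R -> AA | AB | SR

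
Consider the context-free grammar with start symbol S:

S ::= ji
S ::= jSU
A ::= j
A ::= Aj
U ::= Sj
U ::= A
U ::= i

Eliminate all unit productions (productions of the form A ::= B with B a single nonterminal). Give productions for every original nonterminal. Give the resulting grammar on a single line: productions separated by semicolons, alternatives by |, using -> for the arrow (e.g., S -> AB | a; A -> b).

Unit productions: U->A.
Unit pairs (A ⇒* B via units): (U,A).
S: inherits non-unit rules of {S} → jSU | ji.
A: inherits non-unit rules of {A} → Aj | j.
U: inherits non-unit rules of {A, U} → Aj | Sj | i | j.

S -> ji | jSU; A -> j | Aj; U -> i | j | Aj | Sj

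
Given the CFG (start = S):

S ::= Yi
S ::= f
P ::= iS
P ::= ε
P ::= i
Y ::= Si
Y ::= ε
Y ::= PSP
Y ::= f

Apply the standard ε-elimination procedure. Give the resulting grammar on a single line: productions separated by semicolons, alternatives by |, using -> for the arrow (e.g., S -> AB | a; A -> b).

Nullable set: {P, Y}.
S -> Yi: Y nullable, giving Yi | i.
Drop P -> ε.
Drop Y -> ε.
Y -> PSP: P, P nullable, giving PS | PSP | S | SP.
Unchanged (no nullable symbols): S -> f; P -> i; P -> iS; Y -> Si; Y -> f.

S -> f | i | Yi; P -> i | iS; Y -> S | f | PS | SP | Si | PSP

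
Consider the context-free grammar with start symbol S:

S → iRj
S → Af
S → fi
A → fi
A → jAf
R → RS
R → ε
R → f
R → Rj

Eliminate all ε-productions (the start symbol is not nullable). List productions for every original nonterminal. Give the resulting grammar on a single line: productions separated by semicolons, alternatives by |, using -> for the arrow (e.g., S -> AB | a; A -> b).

S -> Af | fi | ij | iRj; A -> fi | jAf; R -> S | f | j | RS | Rj

Nullable set: {R}.
S -> iRj: R nullable, giving iRj | ij.
Drop R -> ε.
R -> RS: R nullable, giving RS | S.
R -> Rj: R nullable, giving Rj | j.
Unchanged (no nullable symbols): S -> Af; S -> fi; A -> fi; A -> jAf; R -> f.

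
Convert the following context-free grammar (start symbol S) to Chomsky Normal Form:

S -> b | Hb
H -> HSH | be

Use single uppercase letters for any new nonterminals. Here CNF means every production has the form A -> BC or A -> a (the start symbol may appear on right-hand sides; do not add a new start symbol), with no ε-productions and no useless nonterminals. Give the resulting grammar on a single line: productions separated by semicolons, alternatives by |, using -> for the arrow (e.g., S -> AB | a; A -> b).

S -> b | HA; A -> b; B -> e; C -> SH; H -> AB | HC

No ε-productions.
No unit productions to eliminate.
TERM: introduce A -> b, B -> e and substitute in every rule of length ≥2.
BIN: H -> HSH becomes H -> HC, C -> SH.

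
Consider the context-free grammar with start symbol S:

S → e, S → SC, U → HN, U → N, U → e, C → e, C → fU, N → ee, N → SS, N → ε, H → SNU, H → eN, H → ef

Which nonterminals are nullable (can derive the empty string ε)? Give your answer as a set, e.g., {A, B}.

{N, U}

Directly nullable (have an ε-rule): {N}.
U is nullable via U -> N (every symbol on the right is already known nullable).
Not nullable: C, H, S — each has a terminal in every rule's right-hand side or depends on a non-nullable symbol.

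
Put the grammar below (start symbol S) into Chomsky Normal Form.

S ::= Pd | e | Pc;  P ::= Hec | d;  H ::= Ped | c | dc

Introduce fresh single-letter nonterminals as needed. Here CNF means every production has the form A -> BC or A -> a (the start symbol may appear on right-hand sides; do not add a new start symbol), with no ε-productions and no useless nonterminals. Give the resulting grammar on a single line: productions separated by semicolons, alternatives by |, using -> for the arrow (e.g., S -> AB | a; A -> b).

S -> e | PB | PC; A -> e; B -> d; C -> c; D -> AB; E -> AC; H -> c | BC | PD; P -> d | HE

No ε-productions.
No unit productions to eliminate.
TERM: introduce C -> c, B -> d, A -> e and substitute in every rule of length ≥2.
BIN: H -> PAB becomes H -> PD, D -> AB; P -> HAC becomes P -> HE, E -> AC.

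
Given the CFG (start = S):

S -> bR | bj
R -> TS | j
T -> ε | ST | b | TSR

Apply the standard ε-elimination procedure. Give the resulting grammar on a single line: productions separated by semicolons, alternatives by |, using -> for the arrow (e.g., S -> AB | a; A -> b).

Nullable set: {T}.
R -> TS: T nullable, giving S | TS.
Drop T -> ε.
T -> ST: T nullable, giving S | ST.
T -> TSR: T nullable, giving SR | TSR.
Unchanged (no nullable symbols): S -> bR; S -> bj; R -> j; T -> b.

S -> bR | bj; R -> S | j | TS; T -> S | b | SR | ST | TSR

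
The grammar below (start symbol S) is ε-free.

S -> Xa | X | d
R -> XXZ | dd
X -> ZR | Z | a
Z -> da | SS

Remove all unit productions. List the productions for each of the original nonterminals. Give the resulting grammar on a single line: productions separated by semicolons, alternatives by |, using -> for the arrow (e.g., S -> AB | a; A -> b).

S -> a | d | SS | Xa | ZR | da; R -> dd | XXZ; X -> a | SS | ZR | da; Z -> SS | da

Unit productions: S->X, X->Z.
Unit pairs (A ⇒* B via units): (S,X), (S,Z), (X,Z).
S: inherits non-unit rules of {S, X, Z} → SS | Xa | ZR | a | d | da.
R: inherits non-unit rules of {R} → XXZ | dd.
X: inherits non-unit rules of {X, Z} → SS | ZR | a | da.
Z: inherits non-unit rules of {Z} → SS | da.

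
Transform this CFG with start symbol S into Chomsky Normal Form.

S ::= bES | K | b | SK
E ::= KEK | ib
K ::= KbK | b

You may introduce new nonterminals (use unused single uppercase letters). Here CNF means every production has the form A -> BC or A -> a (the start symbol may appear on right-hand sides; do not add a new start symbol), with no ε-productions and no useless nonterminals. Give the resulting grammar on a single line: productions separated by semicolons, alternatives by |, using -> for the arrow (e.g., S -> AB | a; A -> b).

S -> b | BF | KG | SK; A -> i; B -> b; C -> EK; D -> BK; E -> AB | KC; F -> ES; G -> BK; K -> b | KD

No ε-productions.
After unit-elimination: S -> b | SK | KbK | bES; E -> ib | KEK; K -> b | KbK.
TERM: introduce B -> b, A -> i and substitute in every rule of length ≥2.
BIN: E -> KEK becomes E -> KC, C -> EK; K -> KBK becomes K -> KD, D -> BK; S -> BES becomes S -> BF, F -> ES; S -> KBK becomes S -> KG, G -> BK.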